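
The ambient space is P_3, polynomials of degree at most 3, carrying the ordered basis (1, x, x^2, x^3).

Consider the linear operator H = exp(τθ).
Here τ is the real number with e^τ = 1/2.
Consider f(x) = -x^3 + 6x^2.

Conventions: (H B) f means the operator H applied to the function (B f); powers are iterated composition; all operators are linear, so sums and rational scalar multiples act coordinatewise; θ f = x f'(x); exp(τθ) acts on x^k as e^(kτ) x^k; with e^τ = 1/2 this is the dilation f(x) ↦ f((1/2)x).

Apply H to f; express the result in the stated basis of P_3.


g(x) = -(1/8)x^3 + (3/2)x^2

exp(τθ) x^k = e^(kτ) x^k; with e^τ = 1/2 this sends x^k to (1/2)^k x^k
x^2 ↦ 1/4 x^2
x^3 ↦ 1/8 x^3
applying this coordinatewise to f: exp(τθ) f = -(1/8)x^3 + (3/2)x^2


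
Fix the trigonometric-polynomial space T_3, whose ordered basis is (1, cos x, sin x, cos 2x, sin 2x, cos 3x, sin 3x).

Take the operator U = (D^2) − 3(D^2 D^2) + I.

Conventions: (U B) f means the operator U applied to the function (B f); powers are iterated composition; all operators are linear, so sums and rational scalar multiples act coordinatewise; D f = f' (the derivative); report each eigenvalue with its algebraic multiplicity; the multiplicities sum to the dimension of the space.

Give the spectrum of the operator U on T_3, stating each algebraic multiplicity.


image of 1: 1
image of cos x: -3cos x
image of sin x: -3sin x
image of cos 2x: -51cos 2x
image of sin 2x: -51sin 2x
image of cos 3x: -251cos 3x
image of sin 3x: -251sin 3x
the matrix is diagonal; its diagonal is (1, -3, -3, -51, -51, -251, -251)
for a triangular matrix the eigenvalues are the diagonal entries, with algebraic multiplicity their repetition count

λ = -251 (multiplicity 2), λ = -51 (multiplicity 2), λ = -3 (multiplicity 2), λ = 1 (multiplicity 1)


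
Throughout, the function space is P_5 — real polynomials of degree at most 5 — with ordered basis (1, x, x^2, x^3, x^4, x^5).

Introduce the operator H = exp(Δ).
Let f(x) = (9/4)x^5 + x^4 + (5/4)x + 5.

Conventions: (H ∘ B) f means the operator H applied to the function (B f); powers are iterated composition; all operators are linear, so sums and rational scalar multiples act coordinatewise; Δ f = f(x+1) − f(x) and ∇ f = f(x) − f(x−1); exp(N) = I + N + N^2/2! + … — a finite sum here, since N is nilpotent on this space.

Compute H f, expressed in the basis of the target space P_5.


order-1 term: (45/4)x^4 + (53/2)x^3 + (57/2)x^2 + (61/4)x + 9/2
order-2 term: (45/2)x^3 + (147/2)x^2 + (363/4)x + 163/4
order-3 term: (45/2)x^2 + (143/2)x + 249/4
order-4 term: (45/4)x + 47/2
order-5 term: 9/4
the series for exp(Δ) f terminates at order 5
exp(Δ) f = (9/4)x^5 + (49/4)x^4 + 49x^3 + (249/2)x^2 + 190x + 553/4

the image equals g(x) = (9/4)x^5 + (49/4)x^4 + 49x^3 + (249/2)x^2 + 190x + 553/4


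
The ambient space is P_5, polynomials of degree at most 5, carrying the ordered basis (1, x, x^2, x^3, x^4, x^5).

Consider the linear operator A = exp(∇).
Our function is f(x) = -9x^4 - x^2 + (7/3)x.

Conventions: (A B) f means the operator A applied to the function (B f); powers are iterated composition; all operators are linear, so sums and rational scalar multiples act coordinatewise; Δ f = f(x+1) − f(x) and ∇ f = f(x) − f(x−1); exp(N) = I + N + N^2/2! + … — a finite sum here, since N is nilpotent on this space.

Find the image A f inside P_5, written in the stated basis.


the image equals g(x) = -9x^4 - 36x^3 - x^2 + (109/3)x - 20/3

order-1 term: -36x^3 + 54x^2 - 38x + 37/3
order-2 term: -54x^2 + 108x - 64
order-3 term: -36x + 54
order-4 term: -9
the series for exp(∇) f terminates at order 4
exp(∇) f = -9x^4 - 36x^3 - x^2 + (109/3)x - 20/3


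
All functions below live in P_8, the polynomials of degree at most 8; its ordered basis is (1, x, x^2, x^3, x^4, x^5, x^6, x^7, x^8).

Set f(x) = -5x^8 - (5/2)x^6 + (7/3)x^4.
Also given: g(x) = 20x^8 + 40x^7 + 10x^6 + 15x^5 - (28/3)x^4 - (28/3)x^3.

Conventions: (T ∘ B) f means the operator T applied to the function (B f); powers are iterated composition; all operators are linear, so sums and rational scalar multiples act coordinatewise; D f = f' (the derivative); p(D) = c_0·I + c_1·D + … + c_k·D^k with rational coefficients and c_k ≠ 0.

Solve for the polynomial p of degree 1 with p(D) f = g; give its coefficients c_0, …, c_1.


D^0 f = -5x^8 - (5/2)x^6 + (7/3)x^4
D^1 f = -40x^7 - 15x^5 + (28/3)x^3
matching coefficients of g against c_0 f + c_1 Df + … from the top degree down determines the c_i
solution: c_0 = -4, c_1 = -1

c_0 = -4, c_1 = -1


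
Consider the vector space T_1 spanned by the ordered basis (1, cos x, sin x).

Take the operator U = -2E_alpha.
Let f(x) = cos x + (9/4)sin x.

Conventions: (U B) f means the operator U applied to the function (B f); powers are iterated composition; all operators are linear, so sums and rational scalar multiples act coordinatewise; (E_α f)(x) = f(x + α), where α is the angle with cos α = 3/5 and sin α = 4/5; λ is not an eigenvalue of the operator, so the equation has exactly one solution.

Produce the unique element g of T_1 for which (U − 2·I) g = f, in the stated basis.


the image equals g(x) = (1/32)cos x - (11/16)sin x

write g with unknown coordinates in the stated basis and equate coefficients in (U − 2·I) g = f
solving from the highest basis element down gives g = (1/32)cos x - (11/16)sin x
check: U g = (17/16)cos x + (7/8)sin x
so U g − 2·g = cos x + (9/4)sin x = f ✓


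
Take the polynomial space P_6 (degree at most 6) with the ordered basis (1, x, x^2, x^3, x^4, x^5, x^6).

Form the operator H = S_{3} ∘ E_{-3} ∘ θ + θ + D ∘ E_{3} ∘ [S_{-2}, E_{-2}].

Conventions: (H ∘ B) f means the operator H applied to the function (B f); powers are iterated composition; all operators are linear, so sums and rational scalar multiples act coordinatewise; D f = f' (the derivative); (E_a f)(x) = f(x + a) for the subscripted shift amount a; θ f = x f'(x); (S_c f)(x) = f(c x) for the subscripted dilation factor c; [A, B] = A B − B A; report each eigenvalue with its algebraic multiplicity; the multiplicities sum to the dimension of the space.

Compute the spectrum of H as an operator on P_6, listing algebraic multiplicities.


λ = 0 (multiplicity 1), λ = 4 (multiplicity 1), λ = 20 (multiplicity 1), λ = 84 (multiplicity 1), λ = 328 (multiplicity 1), λ = 1220 (multiplicity 1), λ = 4380 (multiplicity 1)

image of 1: 0
image of x: 4x - 3
image of x^2: 20x^2 - 36x + 42
image of x^3: 84x^3 - 243x^2 + 99x - 441
image of x^4: 328x^4 - 1296x^3 + 2520x^2 + 1584x + 4356
image of x^5: 1220x^5 - 6075x^4 + 10230x^3 - 26550x^2 - 34245x - 42015
image of x^6: 4380x^6 - 26244x^5 + 71370x^4 - 29880x^3 + 307530x^2 + 463356x + 397206
the matrix is upper triangular; its diagonal is (0, 4, 20, 84, 328, 1220, 4380)
for a triangular matrix the eigenvalues are the diagonal entries, with algebraic multiplicity their repetition count


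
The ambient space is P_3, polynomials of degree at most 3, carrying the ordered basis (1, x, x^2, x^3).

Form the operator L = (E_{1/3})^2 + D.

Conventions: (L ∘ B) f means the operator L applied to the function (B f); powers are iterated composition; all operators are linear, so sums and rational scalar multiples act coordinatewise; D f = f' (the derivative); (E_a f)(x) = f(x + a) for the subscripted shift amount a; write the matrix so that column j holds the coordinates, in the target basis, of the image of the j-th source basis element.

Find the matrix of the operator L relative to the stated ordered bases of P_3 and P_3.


image of 1: 1
image of x: x + 5/3
image of x^2: x^2 + (10/3)x + 4/9
image of x^3: x^3 + 5x^2 + (4/3)x + 8/27
each image's coordinates form column j of the matrix

the matrix is [[1, 5/3, 4/9, 8/27]; [0, 1, 10/3, 4/3]; [0, 0, 1, 5]; [0, 0, 0, 1]] (rows listed top to bottom)


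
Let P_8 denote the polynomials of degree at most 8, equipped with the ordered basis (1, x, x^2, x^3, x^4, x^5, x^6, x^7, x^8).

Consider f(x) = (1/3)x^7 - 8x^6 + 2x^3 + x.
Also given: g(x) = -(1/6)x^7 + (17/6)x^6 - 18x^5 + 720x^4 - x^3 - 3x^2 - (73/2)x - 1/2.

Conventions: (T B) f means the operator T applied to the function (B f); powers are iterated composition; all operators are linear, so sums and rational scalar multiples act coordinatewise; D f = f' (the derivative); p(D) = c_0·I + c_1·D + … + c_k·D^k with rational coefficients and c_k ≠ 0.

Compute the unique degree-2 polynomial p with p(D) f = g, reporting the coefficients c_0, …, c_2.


D^0 f = (1/3)x^7 - 8x^6 + 2x^3 + x
D^1 f = (7/3)x^6 - 48x^5 + 6x^2 + 1
D^2 f = 14x^5 - 240x^4 + 12x
matching coefficients of g against c_0 f + c_1 Df + … from the top degree down determines the c_i
solution: c_0 = -1/2, c_1 = -1/2, c_2 = -3

c_0 = -1/2, c_1 = -1/2, c_2 = -3


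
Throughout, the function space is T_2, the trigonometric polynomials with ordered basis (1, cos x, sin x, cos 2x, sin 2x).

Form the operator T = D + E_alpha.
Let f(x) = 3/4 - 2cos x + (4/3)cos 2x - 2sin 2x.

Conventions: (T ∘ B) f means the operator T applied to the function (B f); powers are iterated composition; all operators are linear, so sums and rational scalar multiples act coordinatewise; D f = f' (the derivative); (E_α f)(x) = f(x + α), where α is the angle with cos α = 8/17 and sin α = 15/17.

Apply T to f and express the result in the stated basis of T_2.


D f = 2sin x - 4cos 2x - (8/3)sin 2x
E_alpha f = 3/4 - (16/17)cos x + (30/17)sin x - (2084/867)cos 2x + (2/289)sin 2x
(D + E_alpha) f = 3/4 - (16/17)cos x + (64/17)sin x - (5552/867)cos 2x - (2306/867)sin 2x

g(x) = 3/4 - (16/17)cos x + (64/17)sin x - (5552/867)cos 2x - (2306/867)sin 2x


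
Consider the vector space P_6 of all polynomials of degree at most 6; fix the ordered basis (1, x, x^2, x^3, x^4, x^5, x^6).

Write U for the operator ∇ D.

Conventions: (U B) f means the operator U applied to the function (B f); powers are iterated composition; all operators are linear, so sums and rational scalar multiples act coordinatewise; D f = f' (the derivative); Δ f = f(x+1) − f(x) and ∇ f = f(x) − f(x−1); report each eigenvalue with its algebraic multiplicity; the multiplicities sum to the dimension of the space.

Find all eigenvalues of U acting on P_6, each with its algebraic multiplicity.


λ = 0 (multiplicity 7)

image of 1: 0
image of x: 0
image of x^2: 2
image of x^3: 6x - 3
image of x^4: 12x^2 - 12x + 4
image of x^5: 20x^3 - 30x^2 + 20x - 5
image of x^6: 30x^4 - 60x^3 + 60x^2 - 30x + 6
the matrix is upper triangular; its diagonal is (0, 0, 0, 0, 0, 0, 0)
for a triangular matrix the eigenvalues are the diagonal entries, with algebraic multiplicity their repetition count


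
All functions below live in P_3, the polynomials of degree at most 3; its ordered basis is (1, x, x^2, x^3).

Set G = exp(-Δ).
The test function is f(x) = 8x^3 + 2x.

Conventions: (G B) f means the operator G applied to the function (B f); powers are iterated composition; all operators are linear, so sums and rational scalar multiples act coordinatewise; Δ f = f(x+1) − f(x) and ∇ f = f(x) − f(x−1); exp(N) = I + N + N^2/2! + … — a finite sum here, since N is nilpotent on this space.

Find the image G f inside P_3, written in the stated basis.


order-1 term: -24x^2 - 24x - 10
order-2 term: 24x + 24
order-3 term: -8
the series for exp(-Δ) f terminates at order 3
exp(-Δ) f = 8x^3 - 24x^2 + 2x + 6

the result is g(x) = 8x^3 - 24x^2 + 2x + 6


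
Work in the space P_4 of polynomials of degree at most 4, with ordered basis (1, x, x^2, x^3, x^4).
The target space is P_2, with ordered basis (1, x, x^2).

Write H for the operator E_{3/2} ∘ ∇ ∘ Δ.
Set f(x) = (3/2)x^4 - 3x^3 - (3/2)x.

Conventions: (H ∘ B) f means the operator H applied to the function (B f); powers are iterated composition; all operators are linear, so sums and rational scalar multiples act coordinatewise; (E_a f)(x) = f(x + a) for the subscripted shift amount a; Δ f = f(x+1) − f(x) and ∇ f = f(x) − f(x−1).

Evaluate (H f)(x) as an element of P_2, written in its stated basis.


g(x) = 18x^2 + 36x + 33/2

Δ f = 6x^3 - 3x - 3
∇ Δ f = 18x^2 - 18x + 3
E_{3/2} (∇ ∘ Δ) f = 18x^2 + 36x + 33/2


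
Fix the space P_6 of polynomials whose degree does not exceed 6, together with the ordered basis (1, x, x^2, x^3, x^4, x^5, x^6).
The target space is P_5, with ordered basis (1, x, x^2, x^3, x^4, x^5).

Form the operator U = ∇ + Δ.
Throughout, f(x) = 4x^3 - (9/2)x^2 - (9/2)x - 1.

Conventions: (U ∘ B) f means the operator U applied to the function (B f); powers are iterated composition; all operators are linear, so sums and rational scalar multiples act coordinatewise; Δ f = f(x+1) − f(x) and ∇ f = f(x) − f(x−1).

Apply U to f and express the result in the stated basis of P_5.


∇ f = 12x^2 - 21x + 4
Δ f = 12x^2 + 3x - 5
(∇ + Δ) f = 24x^2 - 18x - 1

g(x) = 24x^2 - 18x - 1


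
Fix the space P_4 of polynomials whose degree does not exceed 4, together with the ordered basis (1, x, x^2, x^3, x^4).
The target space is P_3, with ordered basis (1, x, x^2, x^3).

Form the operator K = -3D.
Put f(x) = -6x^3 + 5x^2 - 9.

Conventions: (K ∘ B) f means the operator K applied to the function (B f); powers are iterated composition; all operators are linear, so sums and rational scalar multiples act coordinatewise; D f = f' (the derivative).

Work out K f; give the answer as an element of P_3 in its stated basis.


the image equals g(x) = 54x^2 - 30x

D f = -18x^2 + 10x
(-3D) f = 54x^2 - 30x


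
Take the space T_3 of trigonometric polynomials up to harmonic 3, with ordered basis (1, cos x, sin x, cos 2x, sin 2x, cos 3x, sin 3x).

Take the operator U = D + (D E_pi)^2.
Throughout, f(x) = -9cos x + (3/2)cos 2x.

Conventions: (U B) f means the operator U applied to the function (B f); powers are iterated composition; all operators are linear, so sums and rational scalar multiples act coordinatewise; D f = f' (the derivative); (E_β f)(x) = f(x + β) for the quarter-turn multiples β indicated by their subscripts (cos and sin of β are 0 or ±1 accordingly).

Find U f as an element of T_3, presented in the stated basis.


g(x) = 9cos x + 9sin x - 6cos 2x - 3sin 2x

D f = 9sin x - 3sin 2x
E_pi f = 9cos x + (3/2)cos 2x
D E_pi f = -9sin x - 3sin 2x
E_pi (D E_pi) f = 9sin x - 3sin 2x
D E_pi (D E_pi) f = 9cos x - 6cos 2x
(D + (D E_pi)^2) f = 9cos x + 9sin x - 6cos 2x - 3sin 2x


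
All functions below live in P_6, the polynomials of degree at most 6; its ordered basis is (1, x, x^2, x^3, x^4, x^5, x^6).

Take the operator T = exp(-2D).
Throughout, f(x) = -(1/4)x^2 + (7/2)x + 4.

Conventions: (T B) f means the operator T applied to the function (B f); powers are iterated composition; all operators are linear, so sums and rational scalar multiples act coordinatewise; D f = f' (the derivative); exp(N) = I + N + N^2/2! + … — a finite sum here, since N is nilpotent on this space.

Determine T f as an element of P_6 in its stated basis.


g(x) = -(1/4)x^2 + (9/2)x - 4

order-1 term: x - 7
order-2 term: -1
the series for exp(-2D) f terminates at order 2
exp(-2D) f = -(1/4)x^2 + (9/2)x - 4


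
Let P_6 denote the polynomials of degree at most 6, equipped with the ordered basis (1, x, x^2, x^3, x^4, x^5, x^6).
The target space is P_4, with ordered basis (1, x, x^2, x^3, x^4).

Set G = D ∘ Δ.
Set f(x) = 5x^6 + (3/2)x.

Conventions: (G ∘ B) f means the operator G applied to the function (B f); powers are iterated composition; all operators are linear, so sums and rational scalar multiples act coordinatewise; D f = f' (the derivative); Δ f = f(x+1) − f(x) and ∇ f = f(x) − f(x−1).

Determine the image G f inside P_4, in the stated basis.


Δ f = 30x^5 + 75x^4 + 100x^3 + 75x^2 + 30x + 13/2
D Δ f = 150x^4 + 300x^3 + 300x^2 + 150x + 30

the image equals g(x) = 150x^4 + 300x^3 + 300x^2 + 150x + 30


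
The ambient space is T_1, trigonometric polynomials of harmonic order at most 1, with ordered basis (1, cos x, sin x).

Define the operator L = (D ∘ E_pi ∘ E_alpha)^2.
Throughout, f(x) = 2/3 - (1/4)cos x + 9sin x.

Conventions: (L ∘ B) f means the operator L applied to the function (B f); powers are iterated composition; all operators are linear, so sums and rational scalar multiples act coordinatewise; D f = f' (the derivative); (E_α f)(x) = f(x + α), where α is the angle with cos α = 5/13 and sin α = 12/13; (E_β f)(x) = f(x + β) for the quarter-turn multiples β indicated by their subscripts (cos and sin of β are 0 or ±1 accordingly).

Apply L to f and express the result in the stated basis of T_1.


the image equals g(x) = -(4439/676)cos x + (1041/169)sin x

E_alpha f = 2/3 + (427/52)cos x + (48/13)sin x
E_pi E_alpha f = 2/3 - (427/52)cos x - (48/13)sin x
D E_pi E_alpha f = -(48/13)cos x + (427/52)sin x
E_alpha (D ∘ E_pi ∘ E_alpha) f = (1041/169)cos x + (4439/676)sin x
E_pi E_alpha (D ∘ E_pi ∘ E_alpha) f = -(1041/169)cos x - (4439/676)sin x
D E_pi E_alpha (D ∘ E_pi ∘ E_alpha) f = -(4439/676)cos x + (1041/169)sin x


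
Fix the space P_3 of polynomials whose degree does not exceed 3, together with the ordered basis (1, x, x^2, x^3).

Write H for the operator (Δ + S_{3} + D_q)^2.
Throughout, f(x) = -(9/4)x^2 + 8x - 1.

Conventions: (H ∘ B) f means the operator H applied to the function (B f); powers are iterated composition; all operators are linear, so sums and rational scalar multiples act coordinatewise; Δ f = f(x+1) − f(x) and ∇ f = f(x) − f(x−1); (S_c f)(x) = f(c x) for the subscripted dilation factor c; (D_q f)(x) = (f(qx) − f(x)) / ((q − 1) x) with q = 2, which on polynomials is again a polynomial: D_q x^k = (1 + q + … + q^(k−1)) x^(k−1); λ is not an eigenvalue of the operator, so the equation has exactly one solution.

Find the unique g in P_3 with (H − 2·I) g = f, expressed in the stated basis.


the image equals g(x) = -(9/316)x^2 + (767/553)x + 6374/553

write g with unknown coordinates in the stated basis and equate coefficients in (H − 2·I) g = f
solving from the highest basis element down gives g = -(9/316)x^2 + (767/553)x + 6374/553
check: H g = -(729/316)x^2 + (5958/553)x + 12195/553
so H g − 2·g = -(9/4)x^2 + 8x - 1 = f ✓


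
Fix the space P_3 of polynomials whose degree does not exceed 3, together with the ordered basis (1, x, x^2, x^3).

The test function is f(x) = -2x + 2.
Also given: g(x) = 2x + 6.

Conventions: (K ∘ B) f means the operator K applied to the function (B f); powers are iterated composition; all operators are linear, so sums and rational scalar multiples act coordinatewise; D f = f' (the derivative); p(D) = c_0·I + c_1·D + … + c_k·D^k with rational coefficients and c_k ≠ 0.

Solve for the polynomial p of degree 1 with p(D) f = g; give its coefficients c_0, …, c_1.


D^0 f = -2x + 2
D^1 f = -2
matching coefficients of g against c_0 f + c_1 Df + … from the top degree down determines the c_i
solution: c_0 = -1, c_1 = -4

p(D) = -I − 4·D, i.e. c_0 = -1, c_1 = -4


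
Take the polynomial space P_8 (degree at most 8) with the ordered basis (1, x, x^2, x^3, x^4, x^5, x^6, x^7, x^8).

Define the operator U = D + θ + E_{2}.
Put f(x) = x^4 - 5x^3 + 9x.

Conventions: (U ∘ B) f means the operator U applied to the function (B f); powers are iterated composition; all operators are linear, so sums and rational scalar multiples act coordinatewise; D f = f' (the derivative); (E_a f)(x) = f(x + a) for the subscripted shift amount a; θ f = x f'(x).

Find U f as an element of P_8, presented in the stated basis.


D f = 4x^3 - 15x^2 + 9
θ f = 4x^4 - 15x^3 + 9x
E_{2} f = x^4 + 3x^3 - 6x^2 - 19x - 6
(D + θ + E_{2}) f = 5x^4 - 8x^3 - 21x^2 - 10x + 3

the image equals g(x) = 5x^4 - 8x^3 - 21x^2 - 10x + 3


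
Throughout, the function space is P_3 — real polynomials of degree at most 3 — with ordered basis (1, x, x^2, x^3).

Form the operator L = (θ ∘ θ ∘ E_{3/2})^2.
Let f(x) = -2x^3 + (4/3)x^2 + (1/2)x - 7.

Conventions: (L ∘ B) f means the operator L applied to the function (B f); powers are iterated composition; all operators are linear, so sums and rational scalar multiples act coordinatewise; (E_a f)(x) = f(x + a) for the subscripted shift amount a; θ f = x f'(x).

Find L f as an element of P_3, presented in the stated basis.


the image equals g(x) = -162x^3 - (1340/3)x^2 - (445/2)x

E_{3/2} f = -2x^3 - (23/3)x^2 - 9x - 10
θ E_{3/2} f = -6x^3 - (46/3)x^2 - 9x
θ θ E_{3/2} f = -18x^3 - (92/3)x^2 - 9x
E_{3/2} (θ ∘ θ ∘ E_{3/2}) f = -18x^3 - (335/3)x^2 - (445/2)x - 573/4
θ E_{3/2} (θ ∘ θ ∘ E_{3/2}) f = -54x^3 - (670/3)x^2 - (445/2)x
θ θ E_{3/2} (θ ∘ θ ∘ E_{3/2}) f = -162x^3 - (1340/3)x^2 - (445/2)x


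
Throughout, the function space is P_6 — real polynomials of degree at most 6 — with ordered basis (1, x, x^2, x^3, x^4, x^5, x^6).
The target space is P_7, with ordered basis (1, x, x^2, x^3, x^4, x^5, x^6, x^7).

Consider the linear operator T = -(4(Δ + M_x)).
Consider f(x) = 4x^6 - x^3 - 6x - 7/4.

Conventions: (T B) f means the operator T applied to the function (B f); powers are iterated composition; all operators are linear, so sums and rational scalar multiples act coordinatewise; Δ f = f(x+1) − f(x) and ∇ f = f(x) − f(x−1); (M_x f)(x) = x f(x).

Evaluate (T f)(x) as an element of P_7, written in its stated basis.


the image equals g(x) = -16x^7 - 96x^5 - 236x^4 - 320x^3 - 204x^2 - 77x + 12

Δ f = 24x^5 + 60x^4 + 80x^3 + 57x^2 + 21x - 3
M_x f = 4x^7 - x^4 - 6x^2 - (7/4)x
(Δ + M_x) f = 4x^7 + 24x^5 + 59x^4 + 80x^3 + 51x^2 + (77/4)x - 3
(4(Δ + M_x)) f = 16x^7 + 96x^5 + 236x^4 + 320x^3 + 204x^2 + 77x - 12
(-(4(Δ + M_x))) f = -16x^7 - 96x^5 - 236x^4 - 320x^3 - 204x^2 - 77x + 12


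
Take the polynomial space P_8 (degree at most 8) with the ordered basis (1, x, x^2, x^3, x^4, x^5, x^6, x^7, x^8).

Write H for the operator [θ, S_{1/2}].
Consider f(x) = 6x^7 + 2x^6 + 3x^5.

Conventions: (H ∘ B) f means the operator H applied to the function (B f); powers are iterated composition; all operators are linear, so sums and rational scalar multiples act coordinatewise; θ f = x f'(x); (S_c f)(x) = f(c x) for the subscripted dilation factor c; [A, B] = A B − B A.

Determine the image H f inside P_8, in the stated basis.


S_{1/2} f = (3/64)x^7 + (1/32)x^6 + (3/32)x^5
θ S_{1/2} f = (21/64)x^7 + (3/16)x^6 + (15/32)x^5
θ f = 42x^7 + 12x^6 + 15x^5
S_{1/2} θ f = (21/64)x^7 + (3/16)x^6 + (15/32)x^5
[θ, S_{1/2}] f = 0

g(x) = 0


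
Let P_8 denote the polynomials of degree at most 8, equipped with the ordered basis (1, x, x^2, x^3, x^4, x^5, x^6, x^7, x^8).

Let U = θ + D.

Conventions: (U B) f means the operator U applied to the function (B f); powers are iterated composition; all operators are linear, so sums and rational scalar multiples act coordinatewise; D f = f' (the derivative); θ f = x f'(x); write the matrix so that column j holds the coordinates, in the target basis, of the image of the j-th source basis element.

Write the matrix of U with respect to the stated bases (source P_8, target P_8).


the matrix is [[0, 1, 0, 0, 0, 0, 0, 0, 0]; [0, 1, 2, 0, 0, 0, 0, 0, 0]; [0, 0, 2, 3, 0, 0, 0, 0, 0]; [0, 0, 0, 3, 4, 0, 0, 0, 0]; [0, 0, 0, 0, 4, 5, 0, 0, 0]; [0, 0, 0, 0, 0, 5, 6, 0, 0]; [0, 0, 0, 0, 0, 0, 6, 7, 0]; [0, 0, 0, 0, 0, 0, 0, 7, 8]; [0, 0, 0, 0, 0, 0, 0, 0, 8]] (rows listed top to bottom)

image of 1: 0
image of x: x + 1
image of x^2: 2x^2 + 2x
image of x^3: 3x^3 + 3x^2
image of x^4: 4x^4 + 4x^3
image of x^5: 5x^5 + 5x^4
image of x^6: 6x^6 + 6x^5
image of x^7: 7x^7 + 7x^6
image of x^8: 8x^8 + 8x^7
each image's coordinates form column j of the matrix


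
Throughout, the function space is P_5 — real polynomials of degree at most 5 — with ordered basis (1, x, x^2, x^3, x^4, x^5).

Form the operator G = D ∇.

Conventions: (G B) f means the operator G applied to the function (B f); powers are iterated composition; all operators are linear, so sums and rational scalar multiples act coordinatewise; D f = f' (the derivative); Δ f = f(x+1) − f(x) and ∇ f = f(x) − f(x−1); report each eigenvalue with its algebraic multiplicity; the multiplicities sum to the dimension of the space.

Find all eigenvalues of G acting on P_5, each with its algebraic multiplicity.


λ = 0 (multiplicity 6)

image of 1: 0
image of x: 0
image of x^2: 2
image of x^3: 6x - 3
image of x^4: 12x^2 - 12x + 4
image of x^5: 20x^3 - 30x^2 + 20x - 5
the matrix is upper triangular; its diagonal is (0, 0, 0, 0, 0, 0)
for a triangular matrix the eigenvalues are the diagonal entries, with algebraic multiplicity their repetition count


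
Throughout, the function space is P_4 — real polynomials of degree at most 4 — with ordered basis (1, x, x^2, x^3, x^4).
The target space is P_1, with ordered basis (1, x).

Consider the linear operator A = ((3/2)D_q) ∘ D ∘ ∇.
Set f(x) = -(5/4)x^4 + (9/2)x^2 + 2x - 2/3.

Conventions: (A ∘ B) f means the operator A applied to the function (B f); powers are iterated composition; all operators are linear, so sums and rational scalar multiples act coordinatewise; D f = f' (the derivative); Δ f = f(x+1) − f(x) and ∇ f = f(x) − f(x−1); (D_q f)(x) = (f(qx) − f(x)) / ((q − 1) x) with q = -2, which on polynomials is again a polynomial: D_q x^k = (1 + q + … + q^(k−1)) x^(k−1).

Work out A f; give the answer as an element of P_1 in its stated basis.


∇ f = -5x^3 + (15/2)x^2 + 4x - 5/4
D ∇ f = -15x^2 + 15x + 4
D_q D ∇ f = 15x + 15
((3/2)D_q) D ∇ f = (45/2)x + 45/2

g(x) = (45/2)x + 45/2


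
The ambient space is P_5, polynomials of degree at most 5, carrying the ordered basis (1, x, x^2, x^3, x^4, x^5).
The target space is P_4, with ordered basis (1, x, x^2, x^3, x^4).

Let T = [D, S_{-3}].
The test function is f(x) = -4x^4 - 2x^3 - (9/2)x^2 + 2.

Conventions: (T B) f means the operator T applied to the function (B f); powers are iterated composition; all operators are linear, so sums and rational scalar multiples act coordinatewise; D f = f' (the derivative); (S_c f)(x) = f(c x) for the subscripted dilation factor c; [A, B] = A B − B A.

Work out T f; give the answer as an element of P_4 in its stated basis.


S_{-3} f = -324x^4 + 54x^3 - (81/2)x^2 + 2
D S_{-3} f = -1296x^3 + 162x^2 - 81x
D f = -16x^3 - 6x^2 - 9x
S_{-3} D f = 432x^3 - 54x^2 + 27x
[D, S_{-3}] f = -1728x^3 + 216x^2 - 108x

the result is g(x) = -1728x^3 + 216x^2 - 108x


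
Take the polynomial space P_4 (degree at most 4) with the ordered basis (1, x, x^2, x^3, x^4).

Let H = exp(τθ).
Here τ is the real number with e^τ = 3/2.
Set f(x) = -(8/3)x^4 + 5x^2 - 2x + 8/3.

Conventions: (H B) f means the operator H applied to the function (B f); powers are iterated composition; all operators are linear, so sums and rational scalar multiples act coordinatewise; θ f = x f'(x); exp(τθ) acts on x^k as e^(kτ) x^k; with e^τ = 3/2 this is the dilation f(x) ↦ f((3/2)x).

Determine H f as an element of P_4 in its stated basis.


exp(τθ) x^k = e^(kτ) x^k; with e^τ = 3/2 this sends x^k to (3/2)^k x^k
x ↦ 3/2 x
x^2 ↦ 9/4 x^2
x^4 ↦ 81/16 x^4
applying this coordinatewise to f: exp(τθ) f = -(27/2)x^4 + (45/4)x^2 - 3x + 8/3

the result is g(x) = -(27/2)x^4 + (45/4)x^2 - 3x + 8/3


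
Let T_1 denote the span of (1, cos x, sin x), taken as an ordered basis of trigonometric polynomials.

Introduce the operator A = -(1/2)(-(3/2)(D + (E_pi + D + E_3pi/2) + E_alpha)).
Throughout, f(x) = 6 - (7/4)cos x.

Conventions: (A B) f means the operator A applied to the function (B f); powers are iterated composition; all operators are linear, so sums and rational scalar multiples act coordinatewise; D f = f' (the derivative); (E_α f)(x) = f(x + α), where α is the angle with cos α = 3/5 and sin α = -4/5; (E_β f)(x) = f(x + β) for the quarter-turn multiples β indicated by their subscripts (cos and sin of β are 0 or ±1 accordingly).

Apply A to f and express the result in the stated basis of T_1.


D f = (7/4)sin x
E_pi f = 6 + (7/4)cos x
D f = (7/4)sin x
E_3pi/2 f = 6 - (7/4)sin x
(E_pi + D + E_3pi/2) f = 12 + (7/4)cos x
E_alpha f = 6 - (21/20)cos x - (7/5)sin x
(D + (E_pi + D + E_3pi/2) + E_alpha) f = 18 + (7/10)cos x + (7/20)sin x
(-(3/2)(D + (E_pi + D + E_3pi/2) + E_alpha)) f = -27 - (21/20)cos x - (21/40)sin x
(-(1/2)(-(3/2)(D + (E_pi + D + E_3pi/2) + E_alpha))) f = 27/2 + (21/40)cos x + (21/80)sin x

the result is g(x) = 27/2 + (21/40)cos x + (21/80)sin x


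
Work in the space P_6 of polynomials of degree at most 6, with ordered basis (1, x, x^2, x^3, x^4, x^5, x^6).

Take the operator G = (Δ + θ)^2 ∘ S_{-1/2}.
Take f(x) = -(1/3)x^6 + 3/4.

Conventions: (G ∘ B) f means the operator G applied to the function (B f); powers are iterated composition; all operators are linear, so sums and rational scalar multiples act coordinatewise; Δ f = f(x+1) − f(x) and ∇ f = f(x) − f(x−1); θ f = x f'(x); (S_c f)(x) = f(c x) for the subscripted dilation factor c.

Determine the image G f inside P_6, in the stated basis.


g(x) = -(3/16)x^6 - (11/32)x^5 - (15/16)x^4 - (25/16)x^3 - (55/32)x^2 - (37/32)x - 17/48

S_{-1/2} f = -(1/192)x^6 + 3/4
Δ S_{-1/2} f = -(1/32)x^5 - (5/64)x^4 - (5/48)x^3 - (5/64)x^2 - (1/32)x - 1/192
θ S_{-1/2} f = -(1/32)x^6
(Δ + θ) S_{-1/2} f = -(1/32)x^6 - (1/32)x^5 - (5/64)x^4 - (5/48)x^3 - (5/64)x^2 - (1/32)x - 1/192
Δ (Δ + θ) S_{-1/2} f = -(3/16)x^5 - (5/8)x^4 - (5/4)x^3 - (25/16)x^2 - (9/8)x - 17/48
θ (Δ + θ) S_{-1/2} f = -(3/16)x^6 - (5/32)x^5 - (5/16)x^4 - (5/16)x^3 - (5/32)x^2 - (1/32)x
(Δ + θ) (Δ + θ) S_{-1/2} f = -(3/16)x^6 - (11/32)x^5 - (15/16)x^4 - (25/16)x^3 - (55/32)x^2 - (37/32)x - 17/48


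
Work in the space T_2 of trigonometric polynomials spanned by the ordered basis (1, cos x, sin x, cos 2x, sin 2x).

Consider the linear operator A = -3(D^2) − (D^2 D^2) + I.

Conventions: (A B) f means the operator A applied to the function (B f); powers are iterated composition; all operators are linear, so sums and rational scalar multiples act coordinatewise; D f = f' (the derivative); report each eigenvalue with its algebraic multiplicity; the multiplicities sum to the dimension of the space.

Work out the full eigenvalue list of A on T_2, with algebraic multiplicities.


image of 1: 1
image of cos x: 3cos x
image of sin x: 3sin x
image of cos 2x: -3cos 2x
image of sin 2x: -3sin 2x
the matrix is diagonal; its diagonal is (1, 3, 3, -3, -3)
for a triangular matrix the eigenvalues are the diagonal entries, with algebraic multiplicity their repetition count

λ = -3 (multiplicity 2), λ = 1 (multiplicity 1), λ = 3 (multiplicity 2)


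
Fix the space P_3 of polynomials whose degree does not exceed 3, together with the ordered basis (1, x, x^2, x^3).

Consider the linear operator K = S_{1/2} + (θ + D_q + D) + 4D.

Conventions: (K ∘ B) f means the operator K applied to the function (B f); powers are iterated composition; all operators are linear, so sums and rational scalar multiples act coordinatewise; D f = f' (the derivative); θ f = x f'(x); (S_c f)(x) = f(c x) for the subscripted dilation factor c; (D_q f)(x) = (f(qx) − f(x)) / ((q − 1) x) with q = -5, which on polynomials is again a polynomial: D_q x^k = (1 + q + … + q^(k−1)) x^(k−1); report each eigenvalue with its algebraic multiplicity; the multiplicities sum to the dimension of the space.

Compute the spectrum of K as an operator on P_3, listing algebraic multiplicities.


λ = 1 (multiplicity 1), λ = 3/2 (multiplicity 1), λ = 9/4 (multiplicity 1), λ = 25/8 (multiplicity 1)

image of 1: 1
image of x: (3/2)x + 6
image of x^2: (9/4)x^2 + 6x
image of x^3: (25/8)x^3 + 36x^2
the matrix is upper triangular; its diagonal is (1, 3/2, 9/4, 25/8)
for a triangular matrix the eigenvalues are the diagonal entries, with algebraic multiplicity their repetition count


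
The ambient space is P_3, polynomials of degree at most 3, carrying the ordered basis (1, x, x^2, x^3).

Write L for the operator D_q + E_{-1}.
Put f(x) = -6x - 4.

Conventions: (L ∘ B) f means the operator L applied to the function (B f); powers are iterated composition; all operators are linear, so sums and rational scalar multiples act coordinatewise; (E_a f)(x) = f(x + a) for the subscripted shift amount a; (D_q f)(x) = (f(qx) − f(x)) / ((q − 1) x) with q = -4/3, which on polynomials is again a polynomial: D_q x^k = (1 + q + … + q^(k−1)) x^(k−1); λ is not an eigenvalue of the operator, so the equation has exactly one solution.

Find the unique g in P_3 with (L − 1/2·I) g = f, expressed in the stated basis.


write g with unknown coordinates in the stated basis and equate coefficients in (L − 1/2·I) g = f
solving from the highest basis element down gives g = -12x - 8
check: L g = -12x - 8
so L g − 1/2·g = -6x - 4 = f ✓

the result is g(x) = -12x - 8


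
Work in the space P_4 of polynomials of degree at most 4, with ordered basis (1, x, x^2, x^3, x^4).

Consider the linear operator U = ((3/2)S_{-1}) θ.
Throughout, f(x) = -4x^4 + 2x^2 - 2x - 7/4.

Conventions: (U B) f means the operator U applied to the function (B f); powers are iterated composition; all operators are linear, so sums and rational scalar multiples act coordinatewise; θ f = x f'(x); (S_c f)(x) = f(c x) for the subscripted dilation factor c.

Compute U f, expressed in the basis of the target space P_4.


θ f = -16x^4 + 4x^2 - 2x
S_{-1} θ f = -16x^4 + 4x^2 + 2x
((3/2)S_{-1}) θ f = -24x^4 + 6x^2 + 3x

g(x) = -24x^4 + 6x^2 + 3x


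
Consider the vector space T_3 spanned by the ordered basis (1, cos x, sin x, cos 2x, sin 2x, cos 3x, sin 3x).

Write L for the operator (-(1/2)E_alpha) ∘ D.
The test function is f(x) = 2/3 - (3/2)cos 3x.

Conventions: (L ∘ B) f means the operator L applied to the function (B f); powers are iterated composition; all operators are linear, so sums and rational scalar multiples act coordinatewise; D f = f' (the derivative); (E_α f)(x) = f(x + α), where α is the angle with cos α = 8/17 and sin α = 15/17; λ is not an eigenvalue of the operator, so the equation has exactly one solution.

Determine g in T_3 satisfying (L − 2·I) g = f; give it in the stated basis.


the image equals g(x) = -1/3 + (63411/134705)cos 3x - (43992/134705)sin 3x

write g with unknown coordinates in the stated basis and equate coefficients in (L − 2·I) g = f
solving from the highest basis element down gives g = -1/3 + (63411/134705)cos 3x - (43992/134705)sin 3x
check: L g = -(150471/269410)cos 3x - (87984/134705)sin 3x
so L g − 2·g = 2/3 - (3/2)cos 3x = f ✓


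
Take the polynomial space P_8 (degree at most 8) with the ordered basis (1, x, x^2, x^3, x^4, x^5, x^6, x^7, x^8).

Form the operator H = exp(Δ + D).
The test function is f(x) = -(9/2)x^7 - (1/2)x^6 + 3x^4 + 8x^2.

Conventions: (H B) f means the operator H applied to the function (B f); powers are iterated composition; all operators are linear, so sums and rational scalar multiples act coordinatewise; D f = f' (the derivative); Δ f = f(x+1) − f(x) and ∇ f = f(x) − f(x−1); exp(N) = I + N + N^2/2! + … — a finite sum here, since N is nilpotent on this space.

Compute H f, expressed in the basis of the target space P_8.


the image equals g(x) = -(9/2)x^7 - (127/2)x^6 - (957/2)x^5 - 2397x^4 - 8316x^3 - (38951/2)x^2 - (56045/2)x - 37745/2

order-1 term: -63x^6 - (201/2)x^5 - 165x^4 - (287/2)x^3 - 84x^2 + (19/2)x + 6
order-2 term: -378x^5 - 975x^4 - (3585/2)x^3 - (3801/2)x^2 - (2307/2)x - 537/2
order-3 term: -1260x^4 - 3860x^3 - 6795x^2 - (12513/2)x - 2451
order-4 term: -2520x^3 - 7680x^2 - 10950x - 6107
order-5 term: -3024x^2 - 7656x - 6420
order-6 term: -2016x - 3056
order-7 term: -576
the series for exp(Δ + D) f terminates at order 7
exp(Δ + D) f = -(9/2)x^7 - (127/2)x^6 - (957/2)x^5 - 2397x^4 - 8316x^3 - (38951/2)x^2 - (56045/2)x - 37745/2


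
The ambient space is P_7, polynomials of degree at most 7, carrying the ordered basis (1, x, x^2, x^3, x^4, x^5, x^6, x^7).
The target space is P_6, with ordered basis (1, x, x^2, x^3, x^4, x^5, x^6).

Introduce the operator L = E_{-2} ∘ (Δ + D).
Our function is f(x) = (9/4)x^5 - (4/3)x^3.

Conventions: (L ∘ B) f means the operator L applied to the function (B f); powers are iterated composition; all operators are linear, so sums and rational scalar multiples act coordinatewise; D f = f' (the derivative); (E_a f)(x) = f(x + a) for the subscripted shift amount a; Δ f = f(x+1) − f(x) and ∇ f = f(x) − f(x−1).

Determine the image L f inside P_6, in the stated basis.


Δ f = (45/4)x^4 + (45/2)x^3 + (37/2)x^2 + (29/4)x + 11/12
D f = (45/4)x^4 - 4x^2
(Δ + D) f = (45/2)x^4 + (45/2)x^3 + (29/2)x^2 + (29/4)x + 11/12
E_{-2} (Δ + D) f = (45/2)x^4 - (315/2)x^3 + (839/2)x^2 - (2003/4)x + 2693/12

the result is g(x) = (45/2)x^4 - (315/2)x^3 + (839/2)x^2 - (2003/4)x + 2693/12


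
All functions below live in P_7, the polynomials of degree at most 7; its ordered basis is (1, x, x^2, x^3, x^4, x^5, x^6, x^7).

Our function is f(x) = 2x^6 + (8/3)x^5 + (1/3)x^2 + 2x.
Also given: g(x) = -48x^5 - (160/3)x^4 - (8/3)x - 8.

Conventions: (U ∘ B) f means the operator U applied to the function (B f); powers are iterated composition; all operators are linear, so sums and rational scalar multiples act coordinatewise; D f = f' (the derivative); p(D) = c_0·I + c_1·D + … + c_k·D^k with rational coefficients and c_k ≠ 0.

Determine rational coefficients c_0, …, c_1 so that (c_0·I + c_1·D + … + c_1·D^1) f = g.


D^0 f = 2x^6 + (8/3)x^5 + (1/3)x^2 + 2x
D^1 f = 12x^5 + (40/3)x^4 + (2/3)x + 2
matching coefficients of g against c_0 f + c_1 Df + … from the top degree down determines the c_i
solution: c_0 = 0, c_1 = -4

c_0 = 0, c_1 = -4


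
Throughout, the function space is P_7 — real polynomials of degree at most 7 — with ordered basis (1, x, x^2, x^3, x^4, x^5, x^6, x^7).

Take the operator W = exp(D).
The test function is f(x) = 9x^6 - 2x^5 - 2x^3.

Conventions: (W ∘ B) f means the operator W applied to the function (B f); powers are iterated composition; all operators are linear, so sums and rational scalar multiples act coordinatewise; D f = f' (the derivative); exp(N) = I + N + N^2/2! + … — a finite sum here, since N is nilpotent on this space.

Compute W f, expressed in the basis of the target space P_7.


order-1 term: 54x^5 - 10x^4 - 6x^2
order-2 term: 135x^4 - 20x^3 - 6x
order-3 term: 180x^3 - 20x^2 - 2
order-4 term: 135x^2 - 10x
order-5 term: 54x - 2
order-6 term: 9
the series for exp(D) f terminates at order 6
exp(D) f = 9x^6 + 52x^5 + 125x^4 + 158x^3 + 109x^2 + 38x + 5

g(x) = 9x^6 + 52x^5 + 125x^4 + 158x^3 + 109x^2 + 38x + 5


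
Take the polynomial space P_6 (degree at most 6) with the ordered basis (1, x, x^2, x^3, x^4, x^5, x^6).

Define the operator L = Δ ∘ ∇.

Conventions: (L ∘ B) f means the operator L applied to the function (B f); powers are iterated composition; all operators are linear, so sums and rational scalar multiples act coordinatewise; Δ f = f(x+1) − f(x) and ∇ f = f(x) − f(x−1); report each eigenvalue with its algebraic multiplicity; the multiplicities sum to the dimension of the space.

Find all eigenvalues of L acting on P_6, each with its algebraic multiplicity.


λ = 0 (multiplicity 7)

image of 1: 0
image of x: 0
image of x^2: 2
image of x^3: 6x
image of x^4: 12x^2 + 2
image of x^5: 20x^3 + 10x
image of x^6: 30x^4 + 30x^2 + 2
the matrix is upper triangular; its diagonal is (0, 0, 0, 0, 0, 0, 0)
for a triangular matrix the eigenvalues are the diagonal entries, with algebraic multiplicity their repetition count


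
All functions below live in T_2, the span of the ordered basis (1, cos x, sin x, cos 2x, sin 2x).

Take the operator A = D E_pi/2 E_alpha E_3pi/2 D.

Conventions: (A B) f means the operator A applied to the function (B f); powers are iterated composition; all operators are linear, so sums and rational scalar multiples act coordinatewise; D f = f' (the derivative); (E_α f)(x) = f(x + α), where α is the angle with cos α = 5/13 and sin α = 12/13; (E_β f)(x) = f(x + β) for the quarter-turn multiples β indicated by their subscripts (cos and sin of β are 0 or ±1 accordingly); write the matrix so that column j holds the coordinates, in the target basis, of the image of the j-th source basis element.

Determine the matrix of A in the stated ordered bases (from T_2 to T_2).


the matrix is [[0, 0, 0, 0, 0]; [0, -5/13, -12/13, 0, 0]; [0, 12/13, -5/13, 0, 0]; [0, 0, 0, 476/169, -480/169]; [0, 0, 0, 480/169, 476/169]] (rows listed top to bottom)

image of 1: 0
image of cos x: -(5/13)cos x + (12/13)sin x
image of sin x: -(12/13)cos x - (5/13)sin x
image of cos 2x: (476/169)cos 2x + (480/169)sin 2x
image of sin 2x: -(480/169)cos 2x + (476/169)sin 2x
each image's coordinates form column j of the matrix
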